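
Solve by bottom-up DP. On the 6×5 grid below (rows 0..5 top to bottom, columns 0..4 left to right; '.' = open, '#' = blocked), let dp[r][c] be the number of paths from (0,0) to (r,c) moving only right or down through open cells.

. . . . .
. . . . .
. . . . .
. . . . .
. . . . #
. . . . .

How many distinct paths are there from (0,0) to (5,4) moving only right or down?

r\c   0   1   2   3   4
  0   1   1   1   1   1
  1   1   2   3   4   5
  2   1   3   6  10  15
  3   1   4  10  20  35
  4   1   5  15  35   0
  5   1   6  21  56  56

56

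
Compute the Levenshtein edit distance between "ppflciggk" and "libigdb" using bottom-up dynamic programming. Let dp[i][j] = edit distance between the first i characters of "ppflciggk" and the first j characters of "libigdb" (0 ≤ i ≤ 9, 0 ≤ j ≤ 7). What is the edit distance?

   ''  l  i  b  i  g  d  b
''  0  1  2  3  4  5  6  7
 p  1  1  2  3  4  5  6  7
 p  2  2  2  3  4  5  6  7
 f  3  3  3  3  4  5  6  7
 l  4  3  4  4  4  5  6  7
 c  5  4  4  5  5  5  6  7
 i  6  5  4  5  5  6  6  7
 g  7  6  5  5  6  5  6  7
 g  8  7  6  6  6  6  6  7
 k  9  8  7  7  7  7  7  7

7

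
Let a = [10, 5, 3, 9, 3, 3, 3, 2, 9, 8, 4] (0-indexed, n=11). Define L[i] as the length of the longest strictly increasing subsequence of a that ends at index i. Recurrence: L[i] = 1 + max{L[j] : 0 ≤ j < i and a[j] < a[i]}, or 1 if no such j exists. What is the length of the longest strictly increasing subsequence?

   i    0    1    2    3    4    5    6    7    8    9   10
a[i]   10    5    3    9    3    3    3    2    9    8    4
L[i]    1    1    1    2    1    1    1    1    2    2    2

2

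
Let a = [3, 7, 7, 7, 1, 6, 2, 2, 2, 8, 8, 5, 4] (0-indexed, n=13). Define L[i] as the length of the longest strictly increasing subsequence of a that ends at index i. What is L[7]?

2

   i    0    1    2    3    4    5    6    7    8    9   10   11   12
a[i]    3    7    7    7    1    6    2    2    2    8    8    5    4
L[i]    1    2    2    2    1    2    2    2    2    3    3    3    3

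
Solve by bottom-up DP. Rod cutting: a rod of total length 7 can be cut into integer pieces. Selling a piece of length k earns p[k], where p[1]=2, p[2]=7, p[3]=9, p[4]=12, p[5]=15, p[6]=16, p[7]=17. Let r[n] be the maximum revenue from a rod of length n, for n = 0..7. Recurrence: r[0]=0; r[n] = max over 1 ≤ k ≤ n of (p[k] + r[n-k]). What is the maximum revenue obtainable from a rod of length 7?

23

   n    0    1    2    3    4    5    6    7
r[n]    0    2    7    9   14   16   21   23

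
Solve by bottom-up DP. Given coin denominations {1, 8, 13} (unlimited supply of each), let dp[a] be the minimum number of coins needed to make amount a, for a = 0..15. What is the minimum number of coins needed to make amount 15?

 a  0  1  2  3  4  5  6  7  8  9 10 11 12 13 14 15
dp  0  1  2  3  4  5  6  7  1  2  3  4  5  1  2  3

3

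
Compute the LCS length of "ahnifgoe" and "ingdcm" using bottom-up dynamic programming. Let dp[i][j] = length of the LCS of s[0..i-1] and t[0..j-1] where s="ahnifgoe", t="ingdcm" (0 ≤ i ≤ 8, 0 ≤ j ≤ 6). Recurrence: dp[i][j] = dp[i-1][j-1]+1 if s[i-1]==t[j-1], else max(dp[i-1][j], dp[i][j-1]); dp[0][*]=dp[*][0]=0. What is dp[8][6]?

2

   ''  i  n  g  d  c  m
''  0  0  0  0  0  0  0
 a  0  0  0  0  0  0  0
 h  0  0  0  0  0  0  0
 n  0  0  1  1  1  1  1
 i  0  1  1  1  1  1  1
 f  0  1  1  1  1  1  1
 g  0  1  1  2  2  2  2
 o  0  1  1  2  2  2  2
 e  0  1  1  2  2  2  2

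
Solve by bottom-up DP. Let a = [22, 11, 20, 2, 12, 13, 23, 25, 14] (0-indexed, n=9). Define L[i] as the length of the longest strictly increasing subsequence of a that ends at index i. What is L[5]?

3

   i    0    1    2    3    4    5    6    7    8
a[i]   22   11   20    2   12   13   23   25   14
L[i]    1    1    2    1    2    3    4    5    4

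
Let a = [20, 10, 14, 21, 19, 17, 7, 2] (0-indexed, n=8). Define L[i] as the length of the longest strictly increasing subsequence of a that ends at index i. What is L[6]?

1

   i    0    1    2    3    4    5    6    7
a[i]   20   10   14   21   19   17    7    2
L[i]    1    1    2    3    3    3    1    1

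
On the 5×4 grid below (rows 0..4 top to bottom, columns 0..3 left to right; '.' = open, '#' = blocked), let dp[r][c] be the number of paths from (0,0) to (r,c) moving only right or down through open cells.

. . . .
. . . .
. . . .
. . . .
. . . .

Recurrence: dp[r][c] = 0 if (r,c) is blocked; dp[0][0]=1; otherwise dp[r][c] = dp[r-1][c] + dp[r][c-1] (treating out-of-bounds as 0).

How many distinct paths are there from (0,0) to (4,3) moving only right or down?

35

r\c   0   1   2   3
  0   1   1   1   1
  1   1   2   3   4
  2   1   3   6  10
  3   1   4  10  20
  4   1   5  15  35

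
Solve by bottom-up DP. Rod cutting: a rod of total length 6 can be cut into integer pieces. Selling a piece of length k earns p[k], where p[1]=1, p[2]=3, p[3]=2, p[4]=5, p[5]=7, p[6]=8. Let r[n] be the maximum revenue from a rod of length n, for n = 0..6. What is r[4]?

   n    0    1    2    3    4    5    6
r[n]    0    1    3    4    6    7    9

6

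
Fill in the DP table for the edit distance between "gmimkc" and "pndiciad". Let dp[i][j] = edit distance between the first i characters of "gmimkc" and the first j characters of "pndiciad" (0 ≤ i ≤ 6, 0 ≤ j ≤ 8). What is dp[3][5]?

4

   ''  p  n  d  i  c  i  a  d
''  0  1  2  3  4  5  6  7  8
 g  1  1  2  3  4  5  6  7  8
 m  2  2  2  3  4  5  6  7  8
 i  3  3  3  3  3  4  5  6  7
 m  4  4  4  4  4  4  5  6  7
 k  5  5  5  5  5  5  5  6  7
 c  6  6  6  6  6  5  6  6  7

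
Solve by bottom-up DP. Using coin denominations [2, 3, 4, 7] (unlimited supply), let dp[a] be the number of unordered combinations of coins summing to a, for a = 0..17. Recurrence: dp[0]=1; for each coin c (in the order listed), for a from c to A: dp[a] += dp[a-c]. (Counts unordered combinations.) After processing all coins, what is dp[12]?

8

after  coin     0     1     2     3     4     5     6     7     8     9    10    11    12    13    14    15    16    17
          2     1     0     1     0     1     0     1     0     1     0     1     0     1     0     1     0     1     0
          3     1     0     1     1     1     1     2     1     2     2     2     2     3     2     3     3     3     3
          4     1     0     1     1     2     1     3     2     4     3     5     4     7     5     8     7    10     8
          7     1     0     1     1     2     1     3     3     4     4     6     6     8     8    11    11    14    14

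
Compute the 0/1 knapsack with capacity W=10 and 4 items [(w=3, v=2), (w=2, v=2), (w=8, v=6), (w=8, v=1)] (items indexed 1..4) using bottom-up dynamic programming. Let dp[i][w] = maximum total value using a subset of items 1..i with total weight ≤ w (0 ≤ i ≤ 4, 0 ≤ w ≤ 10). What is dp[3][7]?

i\w   0   1   2   3   4   5   6   7   8   9  10
  0   0   0   0   0   0   0   0   0   0   0   0
  1   0   0   0   2   2   2   2   2   2   2   2
  2   0   0   2   2   2   4   4   4   4   4   4
  3   0   0   2   2   2   4   4   4   6   6   8
  4   0   0   2   2   2   4   4   4   6   6   8

4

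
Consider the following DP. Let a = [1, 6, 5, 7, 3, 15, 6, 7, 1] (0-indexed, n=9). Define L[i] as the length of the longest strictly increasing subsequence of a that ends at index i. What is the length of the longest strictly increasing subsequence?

4

   i    0    1    2    3    4    5    6    7    8
a[i]    1    6    5    7    3   15    6    7    1
L[i]    1    2    2    3    2    4    3    4    1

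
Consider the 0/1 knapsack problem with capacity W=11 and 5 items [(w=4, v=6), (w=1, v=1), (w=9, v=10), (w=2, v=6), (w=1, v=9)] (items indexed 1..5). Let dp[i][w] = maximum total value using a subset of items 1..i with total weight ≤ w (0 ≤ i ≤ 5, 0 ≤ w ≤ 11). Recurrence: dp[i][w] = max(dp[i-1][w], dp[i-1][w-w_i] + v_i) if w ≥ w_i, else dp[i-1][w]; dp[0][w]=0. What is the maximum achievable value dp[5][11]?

22

i\w   0   1   2   3   4   5   6   7   8   9  10  11
  0   0   0   0   0   0   0   0   0   0   0   0   0
  1   0   0   0   0   6   6   6   6   6   6   6   6
  2   0   1   1   1   6   7   7   7   7   7   7   7
  3   0   1   1   1   6   7   7   7   7  10  11  11
  4   0   1   6   7   7   7  12  13  13  13  13  16
  5   0   9  10  15  16  16  16  21  22  22  22  22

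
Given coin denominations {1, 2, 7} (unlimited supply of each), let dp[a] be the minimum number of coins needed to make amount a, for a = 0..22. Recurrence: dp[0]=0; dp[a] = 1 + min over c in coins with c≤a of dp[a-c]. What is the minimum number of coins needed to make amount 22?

 a  0  1  2  3  4  5  6  7  8  9 10 11 12 13 14 15 16 17 18 19 20 21 22
dp  0  1  1  2  2  3  3  1  2  2  3  3  4  4  2  3  3  4  4  5  5  3  4

4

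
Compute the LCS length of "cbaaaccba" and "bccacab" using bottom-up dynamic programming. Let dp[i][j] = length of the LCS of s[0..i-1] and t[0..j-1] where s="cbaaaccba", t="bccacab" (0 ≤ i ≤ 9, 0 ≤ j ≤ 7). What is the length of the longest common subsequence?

4

   ''  b  c  c  a  c  a  b
''  0  0  0  0  0  0  0  0
 c  0  0  1  1  1  1  1  1
 b  0  1  1  1  1  1  1  2
 a  0  1  1  1  2  2  2  2
 a  0  1  1  1  2  2  3  3
 a  0  1  1  1  2  2  3  3
 c  0  1  2  2  2  3  3  3
 c  0  1  2  3  3  3  3  3
 b  0  1  2  3  3  3  3  4
 a  0  1  2  3  4  4  4  4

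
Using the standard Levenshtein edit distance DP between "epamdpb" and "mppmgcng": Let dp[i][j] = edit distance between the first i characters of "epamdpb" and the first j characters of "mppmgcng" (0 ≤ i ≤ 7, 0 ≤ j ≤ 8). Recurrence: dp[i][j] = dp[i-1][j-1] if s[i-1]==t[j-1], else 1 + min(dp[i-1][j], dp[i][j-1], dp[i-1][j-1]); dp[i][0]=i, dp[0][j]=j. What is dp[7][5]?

5

   ''  m  p  p  m  g  c  n  g
''  0  1  2  3  4  5  6  7  8
 e  1  1  2  3  4  5  6  7  8
 p  2  2  1  2  3  4  5  6  7
 a  3  3  2  2  3  4  5  6  7
 m  4  3  3  3  2  3  4  5  6
 d  5  4  4  4  3  3  4  5  6
 p  6  5  4  4  4  4  4  5  6
 b  7  6  5  5  5  5  5  5  6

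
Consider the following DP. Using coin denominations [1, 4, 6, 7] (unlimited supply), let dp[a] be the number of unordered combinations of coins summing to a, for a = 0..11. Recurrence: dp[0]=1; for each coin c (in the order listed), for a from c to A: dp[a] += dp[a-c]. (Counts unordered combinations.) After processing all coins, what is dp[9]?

5

after  coin     0     1     2     3     4     5     6     7     8     9    10    11
          1     1     1     1     1     1     1     1     1     1     1     1     1
          4     1     1     1     1     2     2     2     2     3     3     3     3
          6     1     1     1     1     2     2     3     3     4     4     5     5
          7     1     1     1     1     2     2     3     4     5     5     6     7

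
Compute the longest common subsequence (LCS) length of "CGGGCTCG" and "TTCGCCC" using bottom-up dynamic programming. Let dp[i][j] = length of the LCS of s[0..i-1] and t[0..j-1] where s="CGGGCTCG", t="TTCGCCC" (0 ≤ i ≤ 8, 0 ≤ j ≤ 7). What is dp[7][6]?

   ''  T  T  C  G  C  C  C
''  0  0  0  0  0  0  0  0
 C  0  0  0  1  1  1  1  1
 G  0  0  0  1  2  2  2  2
 G  0  0  0  1  2  2  2  2
 G  0  0  0  1  2  2  2  2
 C  0  0  0  1  2  3  3  3
 T  0  1  1  1  2  3  3  3
 C  0  1  1  2  2  3  4  4
 G  0  1  1  2  3  3  4  4

4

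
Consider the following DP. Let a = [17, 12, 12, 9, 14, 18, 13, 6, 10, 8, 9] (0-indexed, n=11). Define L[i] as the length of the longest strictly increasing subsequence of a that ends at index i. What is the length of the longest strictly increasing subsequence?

3

   i    0    1    2    3    4    5    6    7    8    9   10
a[i]   17   12   12    9   14   18   13    6   10    8    9
L[i]    1    1    1    1    2    3    2    1    2    2    3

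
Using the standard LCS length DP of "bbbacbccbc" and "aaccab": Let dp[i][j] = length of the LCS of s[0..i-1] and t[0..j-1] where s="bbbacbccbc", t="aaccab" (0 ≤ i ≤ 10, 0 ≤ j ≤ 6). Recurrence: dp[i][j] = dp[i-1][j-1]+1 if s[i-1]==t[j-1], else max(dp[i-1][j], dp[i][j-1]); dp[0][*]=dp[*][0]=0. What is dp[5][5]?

   ''  a  a  c  c  a  b
''  0  0  0  0  0  0  0
 b  0  0  0  0  0  0  1
 b  0  0  0  0  0  0  1
 b  0  0  0  0  0  0  1
 a  0  1  1  1  1  1  1
 c  0  1  1  2  2  2  2
 b  0  1  1  2  2  2  3
 c  0  1  1  2  3  3  3
 c  0  1  1  2  3  3  3
 b  0  1  1  2  3  3  4
 c  0  1  1  2  3  3  4

2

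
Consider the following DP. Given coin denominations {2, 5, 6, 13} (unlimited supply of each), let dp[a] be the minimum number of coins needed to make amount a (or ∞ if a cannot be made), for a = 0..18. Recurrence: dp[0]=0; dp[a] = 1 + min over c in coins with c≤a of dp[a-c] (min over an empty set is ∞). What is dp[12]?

 a  0  1  2  3  4  5  6  7  8  9 10 11 12 13 14 15 16 17 18
dp  0  -  1  -  2  1  1  2  2  3  2  2  2  1  3  2  3  3  2
(- denotes ∞ / unreachable)

2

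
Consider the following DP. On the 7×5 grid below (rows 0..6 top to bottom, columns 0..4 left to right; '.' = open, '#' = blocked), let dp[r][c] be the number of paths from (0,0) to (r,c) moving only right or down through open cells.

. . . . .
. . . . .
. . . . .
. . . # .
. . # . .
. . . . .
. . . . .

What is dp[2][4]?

15

r\c   0   1   2   3   4
  0   1   1   1   1   1
  1   1   2   3   4   5
  2   1   3   6  10  15
  3   1   4  10   0  15
  4   1   5   0   0  15
  5   1   6   6   6  21
  6   1   7  13  19  40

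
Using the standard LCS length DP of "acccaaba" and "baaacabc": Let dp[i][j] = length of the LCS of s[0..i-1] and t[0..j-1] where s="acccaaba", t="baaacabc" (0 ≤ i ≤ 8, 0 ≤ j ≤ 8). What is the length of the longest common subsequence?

   ''  b  a  a  a  c  a  b  c
''  0  0  0  0  0  0  0  0  0
 a  0  0  1  1  1  1  1  1  1
 c  0  0  1  1  1  2  2  2  2
 c  0  0  1  1  1  2  2  2  3
 c  0  0  1  1  1  2  2  2  3
 a  0  0  1  2  2  2  3  3  3
 a  0  0  1  2  3  3  3  3  3
 b  0  1  1  2  3  3  3  4  4
 a  0  1  2  2  3  3  4  4  4

4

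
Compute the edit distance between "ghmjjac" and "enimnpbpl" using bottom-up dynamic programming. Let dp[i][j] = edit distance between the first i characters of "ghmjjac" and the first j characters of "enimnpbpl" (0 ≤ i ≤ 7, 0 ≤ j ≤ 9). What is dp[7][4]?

   ''  e  n  i  m  n  p  b  p  l
''  0  1  2  3  4  5  6  7  8  9
 g  1  1  2  3  4  5  6  7  8  9
 h  2  2  2  3  4  5  6  7  8  9
 m  3  3  3  3  3  4  5  6  7  8
 j  4  4  4  4  4  4  5  6  7  8
 j  5  5  5  5  5  5  5  6  7  8
 a  6  6  6  6  6  6  6  6  7  8
 c  7  7  7  7  7  7  7  7  7  8

7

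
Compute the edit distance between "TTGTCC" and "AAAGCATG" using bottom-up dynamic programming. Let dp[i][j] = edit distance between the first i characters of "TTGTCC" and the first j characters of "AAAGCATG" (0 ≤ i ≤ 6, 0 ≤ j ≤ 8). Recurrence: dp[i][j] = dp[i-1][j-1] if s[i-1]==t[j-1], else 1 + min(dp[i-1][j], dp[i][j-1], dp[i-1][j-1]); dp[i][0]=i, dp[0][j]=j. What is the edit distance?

   ''  A  A  A  G  C  A  T  G
''  0  1  2  3  4  5  6  7  8
 T  1  1  2  3  4  5  6  6  7
 T  2  2  2  3  4  5  6  6  7
 G  3  3  3  3  3  4  5  6  6
 T  4  4  4  4  4  4  5  5  6
 C  5  5  5  5  5  4  5  6  6
 C  6  6  6  6  6  5  5  6  7

7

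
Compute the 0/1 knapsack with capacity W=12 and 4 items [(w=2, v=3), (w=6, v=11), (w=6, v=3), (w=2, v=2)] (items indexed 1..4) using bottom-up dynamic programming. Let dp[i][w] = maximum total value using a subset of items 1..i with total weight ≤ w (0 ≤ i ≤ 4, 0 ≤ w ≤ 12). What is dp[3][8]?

14

i\w   0   1   2   3   4   5   6   7   8   9  10  11  12
  0   0   0   0   0   0   0   0   0   0   0   0   0   0
  1   0   0   3   3   3   3   3   3   3   3   3   3   3
  2   0   0   3   3   3   3  11  11  14  14  14  14  14
  3   0   0   3   3   3   3  11  11  14  14  14  14  14
  4   0   0   3   3   5   5  11  11  14  14  16  16  16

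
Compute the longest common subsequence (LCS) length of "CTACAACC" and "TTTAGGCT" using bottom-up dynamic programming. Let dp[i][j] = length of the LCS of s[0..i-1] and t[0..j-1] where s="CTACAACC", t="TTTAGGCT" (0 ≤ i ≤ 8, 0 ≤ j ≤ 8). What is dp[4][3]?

   ''  T  T  T  A  G  G  C  T
''  0  0  0  0  0  0  0  0  0
 C  0  0  0  0  0  0  0  1  1
 T  0  1  1  1  1  1  1  1  2
 A  0  1  1  1  2  2  2  2  2
 C  0  1  1  1  2  2  2  3  3
 A  0  1  1  1  2  2  2  3  3
 A  0  1  1  1  2  2  2  3  3
 C  0  1  1  1  2  2  2  3  3
 C  0  1  1  1  2  2  2  3  3

1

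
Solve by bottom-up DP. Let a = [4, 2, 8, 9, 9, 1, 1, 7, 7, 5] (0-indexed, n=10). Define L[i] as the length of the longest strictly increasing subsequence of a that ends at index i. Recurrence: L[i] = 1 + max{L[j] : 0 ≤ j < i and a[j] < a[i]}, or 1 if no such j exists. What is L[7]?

   i    0    1    2    3    4    5    6    7    8    9
a[i]    4    2    8    9    9    1    1    7    7    5
L[i]    1    1    2    3    3    1    1    2    2    2

2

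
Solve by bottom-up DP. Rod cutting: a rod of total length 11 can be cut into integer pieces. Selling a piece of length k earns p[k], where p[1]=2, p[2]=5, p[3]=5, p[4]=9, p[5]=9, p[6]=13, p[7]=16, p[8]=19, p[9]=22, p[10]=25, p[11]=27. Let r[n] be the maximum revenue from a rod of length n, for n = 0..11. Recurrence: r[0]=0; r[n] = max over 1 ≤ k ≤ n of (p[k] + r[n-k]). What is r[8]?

   n    0    1    2    3    4    5    6    7    8    9   10   11
r[n]    0    2    5    7   10   12   15   17   20   22   25   27

20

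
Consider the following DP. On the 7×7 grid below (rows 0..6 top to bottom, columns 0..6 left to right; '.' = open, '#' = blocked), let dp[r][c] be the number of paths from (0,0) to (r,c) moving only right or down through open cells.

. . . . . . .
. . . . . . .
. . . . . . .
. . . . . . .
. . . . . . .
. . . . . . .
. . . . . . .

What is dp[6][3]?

r\c   0   1   2   3   4   5   6
  0   1   1   1   1   1   1   1
  1   1   2   3   4   5   6   7
  2   1   3   6  10  15  21  28
  3   1   4  10  20  35  56  84
  4   1   5  15  35  70 126 210
  5   1   6  21  56 126 252 462
  6   1   7  28  84 210 462 924

84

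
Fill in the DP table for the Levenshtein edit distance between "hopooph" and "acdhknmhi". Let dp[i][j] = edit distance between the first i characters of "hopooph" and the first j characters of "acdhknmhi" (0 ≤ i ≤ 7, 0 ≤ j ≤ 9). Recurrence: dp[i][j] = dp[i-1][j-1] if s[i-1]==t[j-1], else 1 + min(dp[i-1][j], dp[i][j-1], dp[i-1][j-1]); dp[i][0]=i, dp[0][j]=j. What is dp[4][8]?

7

   ''  a  c  d  h  k  n  m  h  i
''  0  1  2  3  4  5  6  7  8  9
 h  1  1  2  3  3  4  5  6  7  8
 o  2  2  2  3  4  4  5  6  7  8
 p  3  3  3  3  4  5  5  6  7  8
 o  4  4  4  4  4  5  6  6  7  8
 o  5  5  5  5  5  5  6  7  7  8
 p  6  6  6  6  6  6  6  7  8  8
 h  7  7  7  7  6  7  7  7  7  8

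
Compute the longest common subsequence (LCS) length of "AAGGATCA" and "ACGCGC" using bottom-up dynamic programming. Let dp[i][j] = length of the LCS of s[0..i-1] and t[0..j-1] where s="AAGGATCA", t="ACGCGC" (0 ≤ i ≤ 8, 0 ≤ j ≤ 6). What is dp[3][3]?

   ''  A  C  G  C  G  C
''  0  0  0  0  0  0  0
 A  0  1  1  1  1  1  1
 A  0  1  1  1  1  1  1
 G  0  1  1  2  2  2  2
 G  0  1  1  2  2  3  3
 A  0  1  1  2  2  3  3
 T  0  1  1  2  2  3  3
 C  0  1  2  2  3  3  4
 A  0  1  2  2  3  3  4

2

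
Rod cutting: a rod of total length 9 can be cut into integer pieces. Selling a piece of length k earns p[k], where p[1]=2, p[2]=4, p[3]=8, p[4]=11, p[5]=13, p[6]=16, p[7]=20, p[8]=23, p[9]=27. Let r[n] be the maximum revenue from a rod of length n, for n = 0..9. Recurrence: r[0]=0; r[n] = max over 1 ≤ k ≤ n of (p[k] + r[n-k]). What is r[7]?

   n    0    1    2    3    4    5    6    7    8    9
r[n]    0    2    4    8   11   13   16   20   23   27

20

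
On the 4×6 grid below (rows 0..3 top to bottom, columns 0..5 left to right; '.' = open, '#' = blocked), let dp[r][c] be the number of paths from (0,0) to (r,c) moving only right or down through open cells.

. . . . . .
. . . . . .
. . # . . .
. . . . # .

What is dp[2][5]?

r\c   0   1   2   3   4   5
  0   1   1   1   1   1   1
  1   1   2   3   4   5   6
  2   1   3   0   4   9  15
  3   1   4   4   8   0  15

15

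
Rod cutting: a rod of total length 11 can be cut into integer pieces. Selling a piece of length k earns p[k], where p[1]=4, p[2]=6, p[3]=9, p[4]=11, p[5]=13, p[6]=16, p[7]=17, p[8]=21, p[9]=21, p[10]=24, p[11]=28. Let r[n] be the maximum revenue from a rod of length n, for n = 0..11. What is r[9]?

   n    0    1    2    3    4    5    6    7    8    9   10   11
r[n]    0    4    8   12   16   20   24   28   32   36   40   44

36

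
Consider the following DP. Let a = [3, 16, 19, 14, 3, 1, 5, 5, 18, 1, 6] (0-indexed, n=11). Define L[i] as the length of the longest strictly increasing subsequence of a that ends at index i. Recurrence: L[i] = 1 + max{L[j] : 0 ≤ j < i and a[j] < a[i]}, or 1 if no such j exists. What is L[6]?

2

   i    0    1    2    3    4    5    6    7    8    9   10
a[i]    3   16   19   14    3    1    5    5   18    1    6
L[i]    1    2    3    2    1    1    2    2    3    1    3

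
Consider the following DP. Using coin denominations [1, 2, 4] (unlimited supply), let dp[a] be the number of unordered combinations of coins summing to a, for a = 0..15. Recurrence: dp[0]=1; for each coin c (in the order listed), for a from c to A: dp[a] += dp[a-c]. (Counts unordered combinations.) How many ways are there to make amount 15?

20

after  coin     0     1     2     3     4     5     6     7     8     9    10    11    12    13    14    15
          1     1     1     1     1     1     1     1     1     1     1     1     1     1     1     1     1
          2     1     1     2     2     3     3     4     4     5     5     6     6     7     7     8     8
          4     1     1     2     2     4     4     6     6     9     9    12    12    16    16    20    20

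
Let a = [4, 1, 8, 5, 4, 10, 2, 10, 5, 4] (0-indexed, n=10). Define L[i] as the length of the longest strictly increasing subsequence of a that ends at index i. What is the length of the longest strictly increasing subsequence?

   i    0    1    2    3    4    5    6    7    8    9
a[i]    4    1    8    5    4   10    2   10    5    4
L[i]    1    1    2    2    2    3    2    3    3    3

3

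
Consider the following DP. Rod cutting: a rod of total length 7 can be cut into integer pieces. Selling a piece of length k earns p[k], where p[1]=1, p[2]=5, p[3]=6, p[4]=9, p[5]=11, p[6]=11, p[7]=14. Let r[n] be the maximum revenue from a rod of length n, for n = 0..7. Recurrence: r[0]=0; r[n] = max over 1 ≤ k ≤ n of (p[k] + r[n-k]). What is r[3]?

6

   n    0    1    2    3    4    5    6    7
r[n]    0    1    5    6   10   11   15   16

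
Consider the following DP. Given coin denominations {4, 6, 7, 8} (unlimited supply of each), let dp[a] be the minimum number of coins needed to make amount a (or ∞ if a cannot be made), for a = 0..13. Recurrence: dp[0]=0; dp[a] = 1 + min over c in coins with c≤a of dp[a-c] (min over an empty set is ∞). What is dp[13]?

2

 a  0  1  2  3  4  5  6  7  8  9 10 11 12 13
dp  0  -  -  -  1  -  1  1  1  -  2  2  2  2
(- denotes ∞ / unreachable)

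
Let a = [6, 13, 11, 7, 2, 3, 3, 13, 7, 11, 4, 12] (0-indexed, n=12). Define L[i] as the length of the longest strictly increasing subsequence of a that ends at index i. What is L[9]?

   i    0    1    2    3    4    5    6    7    8    9   10   11
a[i]    6   13   11    7    2    3    3   13    7   11    4   12
L[i]    1    2    2    2    1    2    2    3    3    4    3    5

4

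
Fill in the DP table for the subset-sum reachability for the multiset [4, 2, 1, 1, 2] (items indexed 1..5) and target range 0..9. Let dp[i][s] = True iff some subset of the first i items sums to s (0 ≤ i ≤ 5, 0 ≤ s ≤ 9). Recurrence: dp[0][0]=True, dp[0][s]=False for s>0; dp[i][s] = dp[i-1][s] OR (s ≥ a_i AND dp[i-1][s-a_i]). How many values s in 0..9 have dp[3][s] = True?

8

i\s   0   1   2   3   4   5   6   7   8   9
  0   T   F   F   F   F   F   F   F   F   F
  1   T   F   F   F   T   F   F   F   F   F
  2   T   F   T   F   T   F   T   F   F   F
  3   T   T   T   T   T   T   T   T   F   F
  4   T   T   T   T   T   T   T   T   T   F
  5   T   T   T   T   T   T   T   T   T   T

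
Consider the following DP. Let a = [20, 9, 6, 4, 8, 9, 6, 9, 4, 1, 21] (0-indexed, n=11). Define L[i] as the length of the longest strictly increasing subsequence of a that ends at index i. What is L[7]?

3

   i    0    1    2    3    4    5    6    7    8    9   10
a[i]   20    9    6    4    8    9    6    9    4    1   21
L[i]    1    1    1    1    2    3    2    3    1    1    4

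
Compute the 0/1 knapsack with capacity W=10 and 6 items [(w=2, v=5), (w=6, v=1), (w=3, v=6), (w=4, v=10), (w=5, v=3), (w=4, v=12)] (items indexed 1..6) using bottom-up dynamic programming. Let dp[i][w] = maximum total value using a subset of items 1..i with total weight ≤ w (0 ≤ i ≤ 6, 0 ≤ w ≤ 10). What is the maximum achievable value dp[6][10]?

i\w   0   1   2   3   4   5   6   7   8   9  10
  0   0   0   0   0   0   0   0   0   0   0   0
  1   0   0   5   5   5   5   5   5   5   5   5
  2   0   0   5   5   5   5   5   5   6   6   6
  3   0   0   5   6   6  11  11  11  11  11  11
  4   0   0   5   6  10  11  15  16  16  21  21
  5   0   0   5   6  10  11  15  16  16  21  21
  6   0   0   5   6  12  12  17  18  22  23  27

27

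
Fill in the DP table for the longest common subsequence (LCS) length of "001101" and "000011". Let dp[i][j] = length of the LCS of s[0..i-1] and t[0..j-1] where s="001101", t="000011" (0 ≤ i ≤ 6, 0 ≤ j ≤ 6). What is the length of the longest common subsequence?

4

   ''  0  0  0  0  1  1
''  0  0  0  0  0  0  0
 0  0  1  1  1  1  1  1
 0  0  1  2  2  2  2  2
 1  0  1  2  2  2  3  3
 1  0  1  2  2  2  3  4
 0  0  1  2  3  3  3  4
 1  0  1  2  3  3  4  4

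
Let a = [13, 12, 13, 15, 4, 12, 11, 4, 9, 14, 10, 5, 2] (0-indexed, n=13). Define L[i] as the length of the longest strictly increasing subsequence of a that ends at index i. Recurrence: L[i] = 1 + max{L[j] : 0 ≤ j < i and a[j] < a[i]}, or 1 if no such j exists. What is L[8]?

   i    0    1    2    3    4    5    6    7    8    9   10   11   12
a[i]   13   12   13   15    4   12   11    4    9   14   10    5    2
L[i]    1    1    2    3    1    2    2    1    2    3    3    2    1

2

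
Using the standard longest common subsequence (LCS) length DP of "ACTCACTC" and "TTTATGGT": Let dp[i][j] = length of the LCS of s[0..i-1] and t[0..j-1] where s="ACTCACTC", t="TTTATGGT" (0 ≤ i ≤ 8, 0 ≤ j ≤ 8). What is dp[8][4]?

   ''  T  T  T  A  T  G  G  T
''  0  0  0  0  0  0  0  0  0
 A  0  0  0  0  1  1  1  1  1
 C  0  0  0  0  1  1  1  1  1
 T  0  1  1  1  1  2  2  2  2
 C  0  1  1  1  1  2  2  2  2
 A  0  1  1  1  2  2  2  2  2
 C  0  1  1  1  2  2  2  2  2
 T  0  1  2  2  2  3  3  3  3
 C  0  1  2  2  2  3  3  3  3

2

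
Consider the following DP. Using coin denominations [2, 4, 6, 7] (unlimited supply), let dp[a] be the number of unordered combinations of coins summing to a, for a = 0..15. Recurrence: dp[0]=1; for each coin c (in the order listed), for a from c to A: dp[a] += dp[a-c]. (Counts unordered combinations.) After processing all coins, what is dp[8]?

after  coin     0     1     2     3     4     5     6     7     8     9    10    11    12    13    14    15
          2     1     0     1     0     1     0     1     0     1     0     1     0     1     0     1     0
          4     1     0     1     0     2     0     2     0     3     0     3     0     4     0     4     0
          6     1     0     1     0     2     0     3     0     4     0     5     0     7     0     8     0
          7     1     0     1     0     2     0     3     1     4     1     5     2     7     3     9     4

4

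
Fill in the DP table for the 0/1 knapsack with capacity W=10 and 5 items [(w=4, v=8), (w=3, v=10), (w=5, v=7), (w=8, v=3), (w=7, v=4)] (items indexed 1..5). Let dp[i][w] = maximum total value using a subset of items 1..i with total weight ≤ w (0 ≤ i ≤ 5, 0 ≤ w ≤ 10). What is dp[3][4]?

10

i\w   0   1   2   3   4   5   6   7   8   9  10
  0   0   0   0   0   0   0   0   0   0   0   0
  1   0   0   0   0   8   8   8   8   8   8   8
  2   0   0   0  10  10  10  10  18  18  18  18
  3   0   0   0  10  10  10  10  18  18  18  18
  4   0   0   0  10  10  10  10  18  18  18  18
  5   0   0   0  10  10  10  10  18  18  18  18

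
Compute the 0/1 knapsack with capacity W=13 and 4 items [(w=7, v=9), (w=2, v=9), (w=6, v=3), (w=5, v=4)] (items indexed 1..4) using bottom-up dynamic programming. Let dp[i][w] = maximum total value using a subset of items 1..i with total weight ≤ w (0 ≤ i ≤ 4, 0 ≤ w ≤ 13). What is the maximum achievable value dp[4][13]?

i\w   0   1   2   3   4   5   6   7   8   9  10  11  12  13
  0   0   0   0   0   0   0   0   0   0   0   0   0   0   0
  1   0   0   0   0   0   0   0   9   9   9   9   9   9   9
  2   0   0   9   9   9   9   9   9   9  18  18  18  18  18
  3   0   0   9   9   9   9   9   9  12  18  18  18  18  18
  4   0   0   9   9   9   9   9  13  13  18  18  18  18  18

18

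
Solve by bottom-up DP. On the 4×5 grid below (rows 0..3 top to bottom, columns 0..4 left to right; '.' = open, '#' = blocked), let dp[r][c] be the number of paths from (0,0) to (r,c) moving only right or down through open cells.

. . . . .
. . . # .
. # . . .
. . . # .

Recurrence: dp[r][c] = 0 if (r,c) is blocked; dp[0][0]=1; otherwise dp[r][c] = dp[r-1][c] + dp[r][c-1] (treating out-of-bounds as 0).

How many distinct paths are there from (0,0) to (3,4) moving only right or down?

4

r\c   0   1   2   3   4
  0   1   1   1   1   1
  1   1   2   3   0   1
  2   1   0   3   3   4
  3   1   1   4   0   4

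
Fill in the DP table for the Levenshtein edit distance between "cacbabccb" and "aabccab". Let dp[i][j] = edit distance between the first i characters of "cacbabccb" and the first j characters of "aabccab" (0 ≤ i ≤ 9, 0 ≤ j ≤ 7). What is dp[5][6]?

   ''  a  a  b  c  c  a  b
''  0  1  2  3  4  5  6  7
 c  1  1  2  3  3  4  5  6
 a  2  1  1  2  3  4  4  5
 c  3  2  2  2  2  3  4  5
 b  4  3  3  2  3  3  4  4
 a  5  4  3  3  3  4  3  4
 b  6  5  4  3  4  4  4  3
 c  7  6  5  4  3  4  5  4
 c  8  7  6  5  4  3  4  5
 b  9  8  7  6  5  4  4  4

3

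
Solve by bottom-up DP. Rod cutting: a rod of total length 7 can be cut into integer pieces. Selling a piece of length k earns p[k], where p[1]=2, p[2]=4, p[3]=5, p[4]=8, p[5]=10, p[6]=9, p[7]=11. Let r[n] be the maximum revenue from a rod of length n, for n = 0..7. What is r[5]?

   n    0    1    2    3    4    5    6    7
r[n]    0    2    4    6    8   10   12   14

10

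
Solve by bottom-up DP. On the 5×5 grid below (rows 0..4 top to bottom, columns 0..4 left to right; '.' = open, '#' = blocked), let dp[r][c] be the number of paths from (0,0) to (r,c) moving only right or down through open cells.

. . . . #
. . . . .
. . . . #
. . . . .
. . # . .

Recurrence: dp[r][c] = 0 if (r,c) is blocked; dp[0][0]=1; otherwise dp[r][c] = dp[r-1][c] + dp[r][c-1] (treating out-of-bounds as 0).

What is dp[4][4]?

r\c   0   1   2   3   4
  0   1   1   1   1   0
  1   1   2   3   4   4
  2   1   3   6  10   0
  3   1   4  10  20  20
  4   1   5   0  20  40

40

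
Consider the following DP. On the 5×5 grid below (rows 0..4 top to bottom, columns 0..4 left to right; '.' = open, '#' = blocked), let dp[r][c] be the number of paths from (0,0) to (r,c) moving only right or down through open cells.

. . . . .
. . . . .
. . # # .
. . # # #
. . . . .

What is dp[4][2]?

r\c   0   1   2   3   4
  0   1   1   1   1   1
  1   1   2   3   4   5
  2   1   3   0   0   5
  3   1   4   0   0   0
  4   1   5   5   5   5

5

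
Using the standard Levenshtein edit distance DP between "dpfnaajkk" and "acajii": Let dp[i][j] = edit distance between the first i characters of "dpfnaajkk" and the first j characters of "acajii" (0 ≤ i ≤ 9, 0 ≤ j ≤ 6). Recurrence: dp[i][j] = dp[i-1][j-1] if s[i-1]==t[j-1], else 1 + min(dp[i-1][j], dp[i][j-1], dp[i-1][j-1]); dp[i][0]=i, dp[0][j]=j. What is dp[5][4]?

   ''  a  c  a  j  i  i
''  0  1  2  3  4  5  6
 d  1  1  2  3  4  5  6
 p  2  2  2  3  4  5  6
 f  3  3  3  3  4  5  6
 n  4  4  4  4  4  5  6
 a  5  4  5  4  5  5  6
 a  6  5  5  5  5  6  6
 j  7  6  6  6  5  6  7
 k  8  7  7  7  6  6  7
 k  9  8  8  8  7  7  7

5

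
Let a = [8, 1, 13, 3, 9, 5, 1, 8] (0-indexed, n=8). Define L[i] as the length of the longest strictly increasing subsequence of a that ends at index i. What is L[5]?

   i    0    1    2    3    4    5    6    7
a[i]    8    1   13    3    9    5    1    8
L[i]    1    1    2    2    3    3    1    4

3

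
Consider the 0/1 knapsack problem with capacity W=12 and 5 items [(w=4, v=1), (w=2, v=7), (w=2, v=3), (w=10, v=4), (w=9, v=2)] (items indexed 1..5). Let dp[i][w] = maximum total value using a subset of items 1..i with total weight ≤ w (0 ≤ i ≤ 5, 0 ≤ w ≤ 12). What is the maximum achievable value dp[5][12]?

i\w   0   1   2   3   4   5   6   7   8   9  10  11  12
  0   0   0   0   0   0   0   0   0   0   0   0   0   0
  1   0   0   0   0   1   1   1   1   1   1   1   1   1
  2   0   0   7   7   7   7   8   8   8   8   8   8   8
  3   0   0   7   7  10  10  10  10  11  11  11  11  11
  4   0   0   7   7  10  10  10  10  11  11  11  11  11
  5   0   0   7   7  10  10  10  10  11  11  11  11  11

11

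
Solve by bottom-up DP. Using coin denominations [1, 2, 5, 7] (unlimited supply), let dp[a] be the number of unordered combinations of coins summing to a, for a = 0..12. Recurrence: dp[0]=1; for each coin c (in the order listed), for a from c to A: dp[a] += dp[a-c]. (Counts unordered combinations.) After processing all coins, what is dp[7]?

7

after  coin     0     1     2     3     4     5     6     7     8     9    10    11    12
          1     1     1     1     1     1     1     1     1     1     1     1     1     1
          2     1     1     2     2     3     3     4     4     5     5     6     6     7
          5     1     1     2     2     3     4     5     6     7     8    10    11    13
          7     1     1     2     2     3     4     5     7     8    10    12    14    17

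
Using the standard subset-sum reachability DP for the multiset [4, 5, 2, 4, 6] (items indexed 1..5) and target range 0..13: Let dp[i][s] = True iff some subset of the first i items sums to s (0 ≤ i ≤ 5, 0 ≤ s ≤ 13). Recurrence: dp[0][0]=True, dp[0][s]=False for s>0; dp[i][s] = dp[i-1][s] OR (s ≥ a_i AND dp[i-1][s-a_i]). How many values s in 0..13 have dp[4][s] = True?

11

i\s   0   1   2   3   4   5   6   7   8   9  10  11  12  13
  0   T   F   F   F   F   F   F   F   F   F   F   F   F   F
  1   T   F   F   F   T   F   F   F   F   F   F   F   F   F
  2   T   F   F   F   T   T   F   F   F   T   F   F   F   F
  3   T   F   T   F   T   T   T   T   F   T   F   T   F   F
  4   T   F   T   F   T   T   T   T   T   T   T   T   F   T
  5   T   F   T   F   T   T   T   T   T   T   T   T   T   T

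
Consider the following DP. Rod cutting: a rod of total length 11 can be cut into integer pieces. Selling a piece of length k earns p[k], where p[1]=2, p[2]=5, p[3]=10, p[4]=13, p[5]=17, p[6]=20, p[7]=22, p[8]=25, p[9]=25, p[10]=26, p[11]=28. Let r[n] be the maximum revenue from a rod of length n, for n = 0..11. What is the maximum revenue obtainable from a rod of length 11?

   n    0    1    2    3    4    5    6    7    8    9   10   11
r[n]    0    2    5   10   13   17   20   23   27   30   34   37

37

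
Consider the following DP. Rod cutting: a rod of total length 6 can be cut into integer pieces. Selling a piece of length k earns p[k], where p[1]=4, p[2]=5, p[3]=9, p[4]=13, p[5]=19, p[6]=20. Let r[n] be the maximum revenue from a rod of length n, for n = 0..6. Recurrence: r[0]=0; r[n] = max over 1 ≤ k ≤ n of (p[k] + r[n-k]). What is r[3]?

   n    0    1    2    3    4    5    6
r[n]    0    4    8   12   16   20   24

12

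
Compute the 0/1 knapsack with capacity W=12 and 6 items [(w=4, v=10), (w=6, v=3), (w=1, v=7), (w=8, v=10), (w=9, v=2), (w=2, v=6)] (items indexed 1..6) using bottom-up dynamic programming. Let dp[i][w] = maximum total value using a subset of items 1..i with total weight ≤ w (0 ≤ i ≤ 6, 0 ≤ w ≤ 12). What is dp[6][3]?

13

i\w   0   1   2   3   4   5   6   7   8   9  10  11  12
  0   0   0   0   0   0   0   0   0   0   0   0   0   0
  1   0   0   0   0  10  10  10  10  10  10  10  10  10
  2   0   0   0   0  10  10  10  10  10  10  13  13  13
  3   0   7   7   7  10  17  17  17  17  17  17  20  20
  4   0   7   7   7  10  17  17  17  17  17  17  20  20
  5   0   7   7   7  10  17  17  17  17  17  17  20  20
  6   0   7   7  13  13  17  17  23  23  23  23  23  23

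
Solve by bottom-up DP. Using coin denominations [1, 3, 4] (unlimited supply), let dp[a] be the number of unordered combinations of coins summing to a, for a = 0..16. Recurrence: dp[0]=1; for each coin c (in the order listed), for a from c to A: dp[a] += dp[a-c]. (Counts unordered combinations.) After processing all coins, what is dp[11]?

9

after  coin     0     1     2     3     4     5     6     7     8     9    10    11    12    13    14    15    16
          1     1     1     1     1     1     1     1     1     1     1     1     1     1     1     1     1     1
          3     1     1     1     2     2     2     3     3     3     4     4     4     5     5     5     6     6
          4     1     1     1     2     3     3     4     5     6     7     8     9    11    12    13    15    17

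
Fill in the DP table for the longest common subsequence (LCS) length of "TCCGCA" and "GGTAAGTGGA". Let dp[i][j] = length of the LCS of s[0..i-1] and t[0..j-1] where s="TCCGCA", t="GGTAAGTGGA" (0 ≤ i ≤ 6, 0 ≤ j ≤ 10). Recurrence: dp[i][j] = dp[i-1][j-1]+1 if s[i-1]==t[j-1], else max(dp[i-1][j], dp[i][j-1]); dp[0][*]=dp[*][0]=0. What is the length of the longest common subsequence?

   ''  G  G  T  A  A  G  T  G  G  A
''  0  0  0  0  0  0  0  0  0  0  0
 T  0  0  0  1  1  1  1  1  1  1  1
 C  0  0  0  1  1  1  1  1  1  1  1
 C  0  0  0  1  1  1  1  1  1  1  1
 G  0  1  1  1  1  1  2  2  2  2  2
 C  0  1  1  1  1  1  2  2  2  2  2
 A  0  1  1  1  2  2  2  2  2  2  3

3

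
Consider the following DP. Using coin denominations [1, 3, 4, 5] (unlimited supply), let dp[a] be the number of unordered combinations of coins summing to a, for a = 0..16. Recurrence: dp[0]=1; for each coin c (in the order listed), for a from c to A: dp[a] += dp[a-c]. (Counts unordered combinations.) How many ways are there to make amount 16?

31

after  coin     0     1     2     3     4     5     6     7     8     9    10    11    12    13    14    15    16
          1     1     1     1     1     1     1     1     1     1     1     1     1     1     1     1     1     1
          3     1     1     1     2     2     2     3     3     3     4     4     4     5     5     5     6     6
          4     1     1     1     2     3     3     4     5     6     7     8     9    11    12    13    15    17
          5     1     1     1     2     3     4     5     6     8    10    12    14    17    20    23    27    31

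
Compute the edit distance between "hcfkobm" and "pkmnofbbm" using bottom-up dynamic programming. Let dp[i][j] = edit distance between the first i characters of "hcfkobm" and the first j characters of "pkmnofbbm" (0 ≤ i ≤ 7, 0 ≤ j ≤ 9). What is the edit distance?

   ''  p  k  m  n  o  f  b  b  m
''  0  1  2  3  4  5  6  7  8  9
 h  1  1  2  3  4  5  6  7  8  9
 c  2  2  2  3  4  5  6  7  8  9
 f  3  3  3  3  4  5  5  6  7  8
 k  4  4  3  4  4  5  6  6  7  8
 o  5  5  4  4  5  4  5  6  7  8
 b  6  6  5  5  5  5  5  5  6  7
 m  7  7  6  5  6  6  6  6  6  6

6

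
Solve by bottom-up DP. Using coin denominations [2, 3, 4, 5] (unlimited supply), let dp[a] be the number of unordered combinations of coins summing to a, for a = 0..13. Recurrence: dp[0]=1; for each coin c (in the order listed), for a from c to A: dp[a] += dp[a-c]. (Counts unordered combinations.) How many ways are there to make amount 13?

after  coin     0     1     2     3     4     5     6     7     8     9    10    11    12    13
          2     1     0     1     0     1     0     1     0     1     0     1     0     1     0
          3     1     0     1     1     1     1     2     1     2     2     2     2     3     2
          4     1     0     1     1     2     1     3     2     4     3     5     4     7     5
          5     1     0     1     1     2     2     3     3     5     5     7     7    10    10

10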